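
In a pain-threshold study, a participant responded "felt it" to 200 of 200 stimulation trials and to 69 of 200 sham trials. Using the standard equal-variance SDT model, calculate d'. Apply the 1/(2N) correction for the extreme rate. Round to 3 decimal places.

The hit rate is 200/200 = 1, so apply the 1/(2N) correction: H → 1 − 1/(2·200) = 0.99750.
z(H) = z(0.99750) = 2.8070
z(FA) = z(0.34500) = -0.3989
d' = 2.8070 − (-0.3989) = 3.2059

d' = 3.206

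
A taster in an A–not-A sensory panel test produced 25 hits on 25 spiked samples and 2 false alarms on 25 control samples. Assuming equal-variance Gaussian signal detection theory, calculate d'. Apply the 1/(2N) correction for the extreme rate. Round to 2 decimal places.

d' = 3.46

The hit rate is 25/25 = 1, so apply the 1/(2N) correction: H → 1 − 1/(2·25) = 0.98000.
z(H) = z(0.98000) = 2.054
z(FA) = z(0.08000) = -1.405
d' = 2.054 − (-1.405) = 3.459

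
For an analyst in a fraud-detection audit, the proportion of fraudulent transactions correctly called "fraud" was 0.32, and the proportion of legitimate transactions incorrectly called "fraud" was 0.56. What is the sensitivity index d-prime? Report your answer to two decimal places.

d-prime = -0.62

Φ⁻¹(H) = Φ⁻¹(0.32) = -0.4677
Φ⁻¹(FA) = Φ⁻¹(0.56) = 0.1510
d' = z(H) − z(FA) = -0.4677 − 0.1510 = -0.6187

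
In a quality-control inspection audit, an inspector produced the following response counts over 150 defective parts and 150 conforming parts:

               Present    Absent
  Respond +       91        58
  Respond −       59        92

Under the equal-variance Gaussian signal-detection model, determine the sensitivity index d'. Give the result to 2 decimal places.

H = 91/150 = 0.6067
FA = 58/150 = 0.3867
z(H) = z(0.6067) = 0.271
z(FA) = z(0.3867) = -0.288
d' = z(H) − z(FA) = 0.271 − (-0.288) = 0.559

d' = 0.56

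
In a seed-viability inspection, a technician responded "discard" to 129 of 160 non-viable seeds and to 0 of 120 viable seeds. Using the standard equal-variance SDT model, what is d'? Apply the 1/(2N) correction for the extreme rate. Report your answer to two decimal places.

d' = 3.50

The false-alarm rate is 0/120 = 0, so apply the 1/(2N) correction: FA → 1/(2·120) = 0.00417.
z(H) = z(0.80625) = 0.864
z(FA) = z(0.00417) = -2.638
d' = 0.864 − (-2.638) = 3.502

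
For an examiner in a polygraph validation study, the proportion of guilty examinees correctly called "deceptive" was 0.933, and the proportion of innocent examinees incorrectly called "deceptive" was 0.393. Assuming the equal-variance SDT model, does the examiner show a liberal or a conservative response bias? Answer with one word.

liberal

z(H) = 1.499, z(FA) = -0.272
c = −½·(z(H) + z(FA)) = -0.6135
c < 0 → liberal criterion (biased toward responding “yes”).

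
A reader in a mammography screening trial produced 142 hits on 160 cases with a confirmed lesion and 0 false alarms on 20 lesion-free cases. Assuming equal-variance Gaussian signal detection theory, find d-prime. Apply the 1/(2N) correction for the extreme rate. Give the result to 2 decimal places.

The false-alarm rate is 0/20 = 0, so apply the 1/(2N) correction: FA → 1/(2·20) = 0.02500.
z(H) = z(0.88750) = 1.213
z(FA) = z(0.02500) = -1.960
d' = 1.213 − (-1.960) = 3.173

d-prime = 3.17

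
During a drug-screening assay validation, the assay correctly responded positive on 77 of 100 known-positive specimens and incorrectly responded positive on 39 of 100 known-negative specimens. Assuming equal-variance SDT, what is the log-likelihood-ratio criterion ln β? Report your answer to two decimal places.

ln β = -0.23

H = 77/100 = 0.7700
FA = 39/100 = 0.3900
z(H) = z(0.7700) = 0.739
z(FA) = z(0.3900) = -0.279
ln β = −½·[z(H)² − z(FA)²] = −0.5 × (0.546 − 0.078) = -0.234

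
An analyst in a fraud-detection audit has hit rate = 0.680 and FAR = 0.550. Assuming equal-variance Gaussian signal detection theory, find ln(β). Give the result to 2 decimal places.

z(H) = z(0.680) = 0.468
z(FA) = z(0.550) = 0.126
ln β = −½·[z(H)² − z(FA)²] = −0.5 × (0.219 − 0.016) = -0.1015

ln β = -0.10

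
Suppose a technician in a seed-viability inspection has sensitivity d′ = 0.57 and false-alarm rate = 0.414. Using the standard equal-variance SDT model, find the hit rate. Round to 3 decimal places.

z(false-alarm rate) = z(0.414) = -0.2173
z(H) = z(FA) + d' = -0.2173 + 0.57 = 0.3527
hit rate = Φ(0.3527) = 0.6378

hit rate = 0.638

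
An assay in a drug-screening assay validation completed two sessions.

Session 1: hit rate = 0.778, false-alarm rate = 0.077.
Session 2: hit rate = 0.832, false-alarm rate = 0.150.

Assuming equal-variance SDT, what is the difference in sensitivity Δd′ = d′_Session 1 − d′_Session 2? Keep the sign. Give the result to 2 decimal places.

Session 1: z(0.778) = 0.765, z(0.077) = -1.426, d' = 2.191
Session 2: z(0.832) = 0.962, z(0.150) = -1.036, d' = 1.998
Δd' = d'_Session 1 − d'_Session 2 = 2.191 − 1.998 = 0.193
Session 1 has the higher sensitivity.

Δd′ = 0.19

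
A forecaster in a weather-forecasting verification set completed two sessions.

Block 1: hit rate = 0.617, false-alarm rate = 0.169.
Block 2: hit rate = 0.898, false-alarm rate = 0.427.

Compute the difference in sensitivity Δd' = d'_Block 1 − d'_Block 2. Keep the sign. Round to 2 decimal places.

Block 1: z(0.617) = 0.298, z(0.169) = -0.958, d' = 1.256
Block 2: z(0.898) = 1.270, z(0.427) = -0.184, d' = 1.454
Δd' = d'_Block 1 − d'_Block 2 = 1.256 − 1.454 = -0.198
Block 2 has the higher sensitivity.

Δd' = -0.20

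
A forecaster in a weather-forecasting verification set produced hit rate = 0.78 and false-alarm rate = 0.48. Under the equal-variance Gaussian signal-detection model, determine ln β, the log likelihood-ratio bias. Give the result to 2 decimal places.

Φ⁻¹(H) = Φ⁻¹(0.78) = 0.772
Φ⁻¹(FA) = Φ⁻¹(0.48) = -0.050
ln β = −½·[z(H)² − z(FA)²] = −0.5 × (0.596 − 0.003) = -0.2965

ln β = -0.30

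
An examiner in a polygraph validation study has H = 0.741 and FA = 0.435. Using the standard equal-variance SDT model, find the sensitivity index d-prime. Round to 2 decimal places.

d-prime = 0.81

z(H) = z(0.741) = 0.646
z(FA) = z(0.435) = -0.164
d' = z(H) − z(FA) = 0.646 − (-0.164) = 0.810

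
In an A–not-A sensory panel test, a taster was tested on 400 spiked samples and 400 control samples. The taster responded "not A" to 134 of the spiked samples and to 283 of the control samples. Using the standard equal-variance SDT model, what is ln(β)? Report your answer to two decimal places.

ln β = 0.06

H = 134/400 = 0.3350
FA = 283/400 = 0.7075
z(H) = -0.426
z(FA) = 0.546
ln β = −½·[z(H)² − z(FA)²] = −0.5 × (0.181 − 0.298) = 0.0585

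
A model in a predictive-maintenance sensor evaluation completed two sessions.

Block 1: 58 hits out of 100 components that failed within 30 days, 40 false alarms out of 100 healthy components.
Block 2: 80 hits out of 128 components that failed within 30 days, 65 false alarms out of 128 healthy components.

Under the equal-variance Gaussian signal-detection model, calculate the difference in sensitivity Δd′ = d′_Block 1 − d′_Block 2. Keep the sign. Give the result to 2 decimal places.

Δd′ = 0.16

Block 1: z(0.5800) = 0.202, z(0.4000) = -0.253, d' = 0.455
Block 2: z(0.6250) = 0.319, z(0.5078) = 0.020, d' = 0.299
Δd' = d'_Block 1 − d'_Block 2 = 0.455 − 0.299 = 0.156
Block 1 has the higher sensitivity.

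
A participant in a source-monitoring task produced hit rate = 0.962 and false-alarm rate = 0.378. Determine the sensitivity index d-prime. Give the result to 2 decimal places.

d-prime = 2.09

z(H) = 1.7744
z(FA) = -0.3107
d' = z(H) − z(FA) = 1.7744 − (-0.3107) = 2.0851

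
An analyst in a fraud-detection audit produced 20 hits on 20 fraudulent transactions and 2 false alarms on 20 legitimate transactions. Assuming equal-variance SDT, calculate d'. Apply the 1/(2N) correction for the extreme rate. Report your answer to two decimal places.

The hit rate is 20/20 = 1, so apply the 1/(2N) correction: H → 1 − 1/(2·20) = 0.97500.
z(H) = z(0.97500) = 1.960
z(FA) = z(0.10000) = -1.282
d' = 1.960 − (-1.282) = 3.242

d' = 3.24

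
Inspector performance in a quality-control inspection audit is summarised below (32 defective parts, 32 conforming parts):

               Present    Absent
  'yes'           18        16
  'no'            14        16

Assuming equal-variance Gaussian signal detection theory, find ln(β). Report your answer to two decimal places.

H = 18/32 = 0.5625
FA = 16/32 = 0.5000
z(H) = z(0.5625) = 0.157
z(FA) = z(0.5000) = 0.000
ln β = −½·[z(H)² − z(FA)²] = −0.5 × (0.025 − 0.000) = -0.0125

ln β = -0.01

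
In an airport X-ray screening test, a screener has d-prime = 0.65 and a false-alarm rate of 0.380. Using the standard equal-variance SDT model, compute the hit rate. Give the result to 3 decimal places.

z(false-alarm rate) = z(0.380) = -0.3055
z(H) = z(FA) + d' = -0.3055 + 0.65 = 0.3445
hit rate = Φ(0.3445) = 0.6348

hit rate = 0.635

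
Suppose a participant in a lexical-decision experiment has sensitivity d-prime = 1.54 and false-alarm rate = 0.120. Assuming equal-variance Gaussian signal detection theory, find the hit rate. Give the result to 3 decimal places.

hit rate = 0.642

z(false-alarm rate) = z(0.120) = -1.1750
z(H) = z(FA) + d' = -1.1750 + 1.54 = 0.3650
hit rate = Φ(0.3650) = 0.6424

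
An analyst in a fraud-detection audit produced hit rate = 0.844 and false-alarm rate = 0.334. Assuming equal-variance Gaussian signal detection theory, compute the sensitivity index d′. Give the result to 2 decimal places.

z(H) = 1.011
z(FA) = -0.429
d' = z(H) − z(FA) = 1.011 − (-0.429) = 1.440

d′ = 1.44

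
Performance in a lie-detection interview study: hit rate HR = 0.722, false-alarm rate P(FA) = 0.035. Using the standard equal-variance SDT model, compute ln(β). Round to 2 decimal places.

z(H) = 0.589
z(FA) = -1.812
ln β = −½·[z(H)² − z(FA)²] = −0.5 × (0.347 − 3.283) = 1.468

ln β = 1.47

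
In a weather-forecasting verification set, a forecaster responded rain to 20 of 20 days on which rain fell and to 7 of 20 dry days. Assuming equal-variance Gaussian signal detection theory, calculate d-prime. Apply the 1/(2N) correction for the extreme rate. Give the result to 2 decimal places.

The hit rate is 20/20 = 1, so apply the 1/(2N) correction: H → 1 − 1/(2·20) = 0.97500.
z(H) = z(0.97500) = 1.960
z(FA) = z(0.35000) = -0.385
d' = 1.960 − (-0.385) = 2.345

d-prime = 2.35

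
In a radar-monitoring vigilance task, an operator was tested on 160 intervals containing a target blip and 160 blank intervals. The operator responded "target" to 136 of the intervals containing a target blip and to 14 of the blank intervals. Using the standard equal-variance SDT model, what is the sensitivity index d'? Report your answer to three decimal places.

H = 136/160 = 0.8500
FA = 14/160 = 0.0875
z(H) = z(0.8500) = 1.0364
z(FA) = z(0.0875) = -1.3563
d' = z(H) − z(FA) = 1.0364 − (-1.3563) = 2.3927

d' = 2.393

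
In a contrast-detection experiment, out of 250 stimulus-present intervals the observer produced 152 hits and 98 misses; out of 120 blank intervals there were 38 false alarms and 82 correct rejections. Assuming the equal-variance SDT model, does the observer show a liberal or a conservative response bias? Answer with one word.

z(H) = 0.274, z(FA) = -0.477
c = −½·(z(H) + z(FA)) = 0.1015
c > 0 → conservative criterion (biased toward responding “no”).

conservative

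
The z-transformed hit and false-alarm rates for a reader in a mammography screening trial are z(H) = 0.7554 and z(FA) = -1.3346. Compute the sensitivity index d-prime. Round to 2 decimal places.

d-prime = 2.09

d' = z(H) − z(FA) = 0.7554 − (-1.3346) = 2.0900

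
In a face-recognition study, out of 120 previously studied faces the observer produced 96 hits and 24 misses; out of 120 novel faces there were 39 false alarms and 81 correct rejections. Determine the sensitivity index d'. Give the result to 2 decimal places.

d' = 1.30

H = 96/120 = 0.8000
FA = 39/120 = 0.3250
Φ⁻¹(H) = Φ⁻¹(0.8000) = 0.8416
Φ⁻¹(FA) = Φ⁻¹(0.3250) = -0.4538
d' = z(H) − z(FA) = 0.8416 − (-0.4538) = 1.2954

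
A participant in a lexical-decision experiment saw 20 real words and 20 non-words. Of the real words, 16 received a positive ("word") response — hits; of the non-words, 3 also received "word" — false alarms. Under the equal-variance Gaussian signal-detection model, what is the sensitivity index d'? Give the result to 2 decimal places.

H = 16/20 = 0.8000
FA = 3/20 = 0.1500
z(0.8000) = 0.8416, z(0.1500) = -1.0364
d' = z(H) − z(FA) = 0.8416 − (-1.0364) = 1.8780

d' = 1.88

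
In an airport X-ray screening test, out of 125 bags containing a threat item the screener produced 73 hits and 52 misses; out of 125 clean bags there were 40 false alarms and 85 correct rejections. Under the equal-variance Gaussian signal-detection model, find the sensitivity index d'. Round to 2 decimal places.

H = 73/125 = 0.5840
FA = 40/125 = 0.3200
z(H) = 0.212
z(FA) = -0.468
d' = z(H) − z(FA) = 0.212 − (-0.468) = 0.680

d' = 0.68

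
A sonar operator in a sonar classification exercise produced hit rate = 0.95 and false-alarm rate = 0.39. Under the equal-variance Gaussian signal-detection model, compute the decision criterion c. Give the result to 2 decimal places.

c = -0.68

z(H) = 1.645
z(FA) = -0.279
c = −½·[z(H) + z(FA)] = −0.5 × (1.645 + (-0.279)) = -0.683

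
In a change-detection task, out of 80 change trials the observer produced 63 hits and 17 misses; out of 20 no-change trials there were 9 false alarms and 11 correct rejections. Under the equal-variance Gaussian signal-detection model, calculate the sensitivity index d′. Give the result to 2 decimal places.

H = 63/80 = 0.7875
FA = 9/20 = 0.4500
z(0.7875) = 0.7978, z(0.4500) = -0.1257
d' = z(H) − z(FA) = 0.7978 − (-0.1257) = 0.9235

d′ = 0.92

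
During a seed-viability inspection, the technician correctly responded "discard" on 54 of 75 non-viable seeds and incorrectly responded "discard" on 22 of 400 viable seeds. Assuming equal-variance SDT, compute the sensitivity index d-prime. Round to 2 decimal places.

d-prime = 2.18

H = 54/75 = 0.7200
FA = 22/400 = 0.0550
Φ⁻¹(H) = Φ⁻¹(0.7200) = 0.583
Φ⁻¹(FA) = Φ⁻¹(0.0550) = -1.598
d' = z(H) − z(FA) = 0.583 − (-1.598) = 2.181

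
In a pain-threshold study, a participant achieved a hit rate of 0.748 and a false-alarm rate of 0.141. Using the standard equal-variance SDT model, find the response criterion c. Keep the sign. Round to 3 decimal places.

c = 0.204

Φ⁻¹(H) = 0.6682
Φ⁻¹(FA) = -1.0758
c = −½·[z(H) + z(FA)] = −0.5 × (0.6682 + (-1.0758)) = 0.2038
c > 0: the participant has a conservative response bias.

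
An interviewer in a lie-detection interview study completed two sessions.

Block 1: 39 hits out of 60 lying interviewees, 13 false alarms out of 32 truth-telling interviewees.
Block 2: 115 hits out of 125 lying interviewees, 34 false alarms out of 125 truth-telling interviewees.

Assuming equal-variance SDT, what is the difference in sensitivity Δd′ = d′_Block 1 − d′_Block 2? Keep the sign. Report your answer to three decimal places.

Block 1: z(0.6500) = 0.3853, z(0.4062) = -0.2373, d' = 0.6226
Block 2: z(0.9200) = 1.4051, z(0.2720) = -0.6068, d' = 2.0119
Δd' = d'_Block 1 − d'_Block 2 = 0.6226 − 2.0119 = -1.3893
Block 2 has the higher sensitivity.

Δd′ = -1.389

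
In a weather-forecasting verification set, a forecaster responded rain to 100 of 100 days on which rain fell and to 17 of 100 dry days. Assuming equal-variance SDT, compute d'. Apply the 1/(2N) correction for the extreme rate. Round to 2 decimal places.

d' = 3.53

The hit rate is 100/100 = 1, so apply the 1/(2N) correction: H → 1 − 1/(2·100) = 0.99500.
z(H) = z(0.99500) = 2.576
z(FA) = z(0.17000) = -0.954
d' = 2.576 − (-0.954) = 3.530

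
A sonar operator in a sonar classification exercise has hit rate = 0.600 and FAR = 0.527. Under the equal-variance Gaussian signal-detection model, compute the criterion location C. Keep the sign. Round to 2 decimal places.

C = -0.16

z(H) = z(0.600) = 0.2533
z(FA) = z(0.527) = 0.0677
c = −½·[z(H) + z(FA)] = −0.5 × (0.2533 + 0.0677) = -0.1605
c < 0: the sonar operator has a liberal response bias.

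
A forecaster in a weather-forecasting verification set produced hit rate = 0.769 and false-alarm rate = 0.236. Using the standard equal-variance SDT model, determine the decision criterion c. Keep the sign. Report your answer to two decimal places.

z(H) = z(0.769) = 0.7356
z(FA) = z(0.236) = -0.7192
c = −½·[z(H) + z(FA)] = −0.5 × (0.7356 + (-0.7192)) = -0.0082

c = -0.01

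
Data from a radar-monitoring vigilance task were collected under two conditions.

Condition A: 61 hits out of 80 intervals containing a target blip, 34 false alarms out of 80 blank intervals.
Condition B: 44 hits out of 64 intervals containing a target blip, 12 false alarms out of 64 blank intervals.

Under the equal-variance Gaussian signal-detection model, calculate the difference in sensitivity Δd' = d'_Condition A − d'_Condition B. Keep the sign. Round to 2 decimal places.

Condition A: z(0.7625) = 0.714, z(0.4250) = -0.189, d' = 0.903
Condition B: z(0.6875) = 0.489, z(0.1875) = -0.887, d' = 1.376
Δd' = d'_Condition A − d'_Condition B = 0.903 − 1.376 = -0.473
Condition B has the higher sensitivity.

Δd' = -0.47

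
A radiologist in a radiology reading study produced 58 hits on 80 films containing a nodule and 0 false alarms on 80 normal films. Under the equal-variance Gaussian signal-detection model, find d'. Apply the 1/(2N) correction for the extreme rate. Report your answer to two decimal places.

The false-alarm rate is 0/80 = 0, so apply the 1/(2N) correction: FA → 1/(2·80) = 0.00625.
z(H) = z(0.72500) = 0.598
z(FA) = z(0.00625) = -2.498
d' = 0.598 − (-2.498) = 3.096

d' = 3.10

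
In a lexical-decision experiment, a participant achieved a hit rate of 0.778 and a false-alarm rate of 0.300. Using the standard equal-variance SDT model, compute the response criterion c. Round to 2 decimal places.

c = -0.12

z(0.778) = 0.7655, z(0.300) = -0.5244
c = −½·[z(H) + z(FA)] = −0.5 × (0.7655 + (-0.5244)) = -0.12055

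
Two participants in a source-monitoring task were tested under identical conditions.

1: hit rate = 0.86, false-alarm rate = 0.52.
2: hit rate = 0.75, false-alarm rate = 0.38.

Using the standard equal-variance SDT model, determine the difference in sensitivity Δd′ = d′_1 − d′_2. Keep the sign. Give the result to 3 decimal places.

Δd′ = 0.050

1: z(0.86) = 1.0803, z(0.52) = 0.0502, d' = 1.0301
2: z(0.75) = 0.6745, z(0.38) = -0.3055, d' = 0.9800
Δd' = d'_1 − d'_2 = 1.0301 − 0.9800 = 0.0501
1 has the higher sensitivity.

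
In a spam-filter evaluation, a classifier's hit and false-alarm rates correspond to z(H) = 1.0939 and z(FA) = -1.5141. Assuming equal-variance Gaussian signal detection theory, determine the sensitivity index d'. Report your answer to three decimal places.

d' = z(H) − z(FA) = 1.0939 − (-1.5141) = 2.6080

d' = 2.608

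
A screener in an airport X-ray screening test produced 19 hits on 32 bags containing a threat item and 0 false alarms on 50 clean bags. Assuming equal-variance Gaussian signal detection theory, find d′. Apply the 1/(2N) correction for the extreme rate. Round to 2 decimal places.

d′ = 2.56

The false-alarm rate is 0/50 = 0, so apply the 1/(2N) correction: FA → 1/(2·50) = 0.01000.
z(H) = z(0.59375) = 0.237
z(FA) = z(0.01000) = -2.326
d' = 0.237 − (-2.326) = 2.563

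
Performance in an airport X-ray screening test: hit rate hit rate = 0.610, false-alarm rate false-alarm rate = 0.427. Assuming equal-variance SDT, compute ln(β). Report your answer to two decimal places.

ln β = -0.02

Φ⁻¹(H) = 0.279
Φ⁻¹(FA) = -0.184
ln β = −½·[z(H)² − z(FA)²] = −0.5 × (0.078 − 0.034) = -0.022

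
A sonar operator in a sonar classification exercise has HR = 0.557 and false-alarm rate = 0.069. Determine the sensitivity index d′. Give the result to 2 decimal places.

d′ = 1.63

z(H) = 0.1434
z(FA) = -1.4833
d' = z(H) − z(FA) = 0.1434 − (-1.4833) = 1.6267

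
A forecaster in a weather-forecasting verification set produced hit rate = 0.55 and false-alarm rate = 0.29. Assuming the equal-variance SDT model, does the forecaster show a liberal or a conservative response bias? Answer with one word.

z(H) = 0.126, z(FA) = -0.553
c = −½·(z(H) + z(FA)) = 0.2135
c > 0 → conservative criterion (biased toward responding “no”).

conservative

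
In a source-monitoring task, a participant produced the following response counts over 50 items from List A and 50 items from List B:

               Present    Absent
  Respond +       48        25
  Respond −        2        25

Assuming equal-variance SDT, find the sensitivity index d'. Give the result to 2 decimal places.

H = 48/50 = 0.9600
FA = 25/50 = 0.5000
z(0.9600) = 1.751, z(0.5000) = 0.000
d' = z(H) − z(FA) = 1.751 − 0.000 = 1.751

d' = 1.75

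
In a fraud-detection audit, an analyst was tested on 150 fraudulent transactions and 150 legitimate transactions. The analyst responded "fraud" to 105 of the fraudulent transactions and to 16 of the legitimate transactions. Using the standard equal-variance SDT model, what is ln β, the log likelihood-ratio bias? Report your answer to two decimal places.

ln β = 0.64

H = 105/150 = 0.7000
FA = 16/150 = 0.1067
z(H) = 0.524
z(FA) = -1.244
ln β = −½·[z(H)² − z(FA)²] = −0.5 × (0.275 − 1.548) = 0.6365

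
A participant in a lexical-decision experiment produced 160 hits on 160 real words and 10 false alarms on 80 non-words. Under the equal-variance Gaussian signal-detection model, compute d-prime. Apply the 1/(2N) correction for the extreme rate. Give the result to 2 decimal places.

The hit rate is 160/160 = 1, so apply the 1/(2N) correction: H → 1 − 1/(2·160) = 0.99687.
z(H) = z(0.99687) = 2.734
z(FA) = z(0.12500) = -1.150
d' = 2.734 − (-1.150) = 3.884

d-prime = 3.88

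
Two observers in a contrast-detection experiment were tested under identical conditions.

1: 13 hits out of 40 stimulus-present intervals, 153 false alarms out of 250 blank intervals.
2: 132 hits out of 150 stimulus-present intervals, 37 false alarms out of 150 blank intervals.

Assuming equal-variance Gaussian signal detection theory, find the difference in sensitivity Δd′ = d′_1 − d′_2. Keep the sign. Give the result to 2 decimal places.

Δd′ = -2.60

1: z(0.3250) = -0.454, z(0.6120) = 0.285, d' = -0.739
2: z(0.8800) = 1.175, z(0.2467) = -0.685, d' = 1.860
Δd' = d'_1 − d'_2 = -0.739 − 1.860 = -2.599
2 has the higher sensitivity.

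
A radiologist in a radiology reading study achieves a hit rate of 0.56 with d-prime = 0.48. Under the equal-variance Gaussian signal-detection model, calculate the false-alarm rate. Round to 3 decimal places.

false-alarm rate = 0.371

z(hit rate) = z(0.56) = 0.1510
z(FA) = z(H) − d' = 0.1510 − 0.48 = -0.3290
false-alarm rate = Φ(-0.3290) = 0.3711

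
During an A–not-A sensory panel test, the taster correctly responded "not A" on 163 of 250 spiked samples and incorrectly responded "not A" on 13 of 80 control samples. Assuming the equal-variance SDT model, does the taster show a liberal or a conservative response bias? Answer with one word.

conservative

z(H) = 0.391, z(FA) = -0.984
c = −½·(z(H) + z(FA)) = 0.2965
c > 0 → conservative criterion (biased toward responding “no”).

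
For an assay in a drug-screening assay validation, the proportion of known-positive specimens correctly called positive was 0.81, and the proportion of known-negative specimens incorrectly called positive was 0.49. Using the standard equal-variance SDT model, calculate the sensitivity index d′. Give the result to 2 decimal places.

z(H) = z(0.81) = 0.8779
z(FA) = z(0.49) = -0.0251
d' = z(H) − z(FA) = 0.8779 − (-0.0251) = 0.9030

d′ = 0.90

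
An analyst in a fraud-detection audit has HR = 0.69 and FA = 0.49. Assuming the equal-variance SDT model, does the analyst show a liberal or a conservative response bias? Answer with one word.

z(H) = 0.496, z(FA) = -0.025
c = −½·(z(H) + z(FA)) = -0.2355
c < 0 → liberal criterion (biased toward responding “yes”).

liberal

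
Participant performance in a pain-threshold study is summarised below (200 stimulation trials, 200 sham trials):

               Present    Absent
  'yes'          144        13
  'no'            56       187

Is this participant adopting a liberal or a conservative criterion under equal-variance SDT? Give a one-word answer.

z(H) = 0.583, z(FA) = -1.514
c = −½·(z(H) + z(FA)) = 0.4655
c > 0 → conservative criterion (biased toward responding “no”).

conservative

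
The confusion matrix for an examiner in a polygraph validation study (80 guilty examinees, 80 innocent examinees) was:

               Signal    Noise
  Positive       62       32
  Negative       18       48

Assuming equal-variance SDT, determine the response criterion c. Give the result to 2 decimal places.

H = 62/80 = 0.7750
FA = 32/80 = 0.4000
z(H) = z(0.7750) = 0.755
z(FA) = z(0.4000) = -0.253
c = −½·[z(H) + z(FA)] = −0.5 × (0.755 + (-0.253)) = -0.251
c < 0: the examiner has a liberal response bias.

c = -0.25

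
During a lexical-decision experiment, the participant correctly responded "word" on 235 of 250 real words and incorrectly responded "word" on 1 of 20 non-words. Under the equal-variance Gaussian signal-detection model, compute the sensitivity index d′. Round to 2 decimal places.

d′ = 3.20

H = 235/250 = 0.9400
FA = 1/20 = 0.0500
z(H) = z(0.9400) = 1.5548
z(FA) = z(0.0500) = -1.6449
d' = z(H) − z(FA) = 1.5548 − (-1.6449) = 3.1997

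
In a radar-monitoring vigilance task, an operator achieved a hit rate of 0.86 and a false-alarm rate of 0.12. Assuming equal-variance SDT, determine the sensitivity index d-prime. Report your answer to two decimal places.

z(H) = 1.0803
z(FA) = -1.1750
d' = z(H) − z(FA) = 1.0803 − (-1.1750) = 2.2553

d-prime = 2.26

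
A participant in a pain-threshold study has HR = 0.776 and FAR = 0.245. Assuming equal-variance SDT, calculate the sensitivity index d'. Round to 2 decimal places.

d' = 1.45

z(H) = 0.7588
z(FA) = -0.6903
d' = z(H) − z(FA) = 0.7588 − (-0.6903) = 1.4491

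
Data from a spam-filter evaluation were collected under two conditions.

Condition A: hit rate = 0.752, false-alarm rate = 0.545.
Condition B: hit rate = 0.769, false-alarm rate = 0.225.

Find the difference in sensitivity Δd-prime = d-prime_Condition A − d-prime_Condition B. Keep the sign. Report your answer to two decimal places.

Condition A: z(0.752) = 0.681, z(0.545) = 0.113, d' = 0.568
Condition B: z(0.769) = 0.736, z(0.225) = -0.755, d' = 1.491
Δd' = d'_Condition A − d'_Condition B = 0.568 − 1.491 = -0.923
Condition B has the higher sensitivity.

Δd-prime = -0.92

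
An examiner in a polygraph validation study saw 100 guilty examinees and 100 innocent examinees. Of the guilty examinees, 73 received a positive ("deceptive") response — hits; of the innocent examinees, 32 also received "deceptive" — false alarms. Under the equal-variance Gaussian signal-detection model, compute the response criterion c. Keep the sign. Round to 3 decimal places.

H = 73/100 = 0.7300
FA = 32/100 = 0.3200
z(H) = z(0.7300) = 0.6128
z(FA) = z(0.3200) = -0.4677
c = −½·[z(H) + z(FA)] = −0.5 × (0.6128 + (-0.4677)) = -0.07255
c < 0: the examiner has a liberal response bias.

c = -0.073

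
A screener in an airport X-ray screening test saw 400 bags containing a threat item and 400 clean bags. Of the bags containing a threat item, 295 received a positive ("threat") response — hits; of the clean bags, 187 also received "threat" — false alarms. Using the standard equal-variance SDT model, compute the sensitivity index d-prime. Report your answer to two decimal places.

H = 295/400 = 0.7375
FA = 187/400 = 0.4675
Φ⁻¹(H) = Φ⁻¹(0.7375) = 0.6357
Φ⁻¹(FA) = Φ⁻¹(0.4675) = -0.0816
d' = z(H) − z(FA) = 0.6357 − (-0.0816) = 0.7173

d-prime = 0.72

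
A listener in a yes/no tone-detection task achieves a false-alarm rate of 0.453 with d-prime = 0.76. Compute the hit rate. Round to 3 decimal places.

hit rate = 0.740

z(false-alarm rate) = z(0.453) = -0.1181
z(H) = z(FA) + d' = -0.1181 + 0.76 = 0.6419
hit rate = Φ(0.6419) = 0.7395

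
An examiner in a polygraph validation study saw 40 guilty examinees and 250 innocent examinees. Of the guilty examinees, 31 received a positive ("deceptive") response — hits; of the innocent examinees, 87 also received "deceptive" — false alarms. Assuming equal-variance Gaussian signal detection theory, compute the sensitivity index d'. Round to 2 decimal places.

H = 31/40 = 0.7750
FA = 87/250 = 0.3480
z(H) = 0.7554
z(FA) = -0.3907
d' = z(H) − z(FA) = 0.7554 − (-0.3907) = 1.1461

d' = 1.15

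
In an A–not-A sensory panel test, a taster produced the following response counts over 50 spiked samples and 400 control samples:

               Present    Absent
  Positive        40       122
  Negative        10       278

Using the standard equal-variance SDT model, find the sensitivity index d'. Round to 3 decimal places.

d' = 1.352

H = 40/50 = 0.8000
FA = 122/400 = 0.3050
z(H) = z(0.8000) = 0.8416
z(FA) = z(0.3050) = -0.5101
d' = z(H) − z(FA) = 0.8416 − (-0.5101) = 1.3517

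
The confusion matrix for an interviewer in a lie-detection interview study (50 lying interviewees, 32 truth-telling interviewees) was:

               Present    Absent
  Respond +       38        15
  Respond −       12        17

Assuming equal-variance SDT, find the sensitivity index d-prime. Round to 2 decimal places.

d-prime = 0.78

H = 38/50 = 0.7600
FA = 15/32 = 0.4688
z(H) = z(0.7600) = 0.706
z(FA) = z(0.4688) = -0.078
d' = z(H) − z(FA) = 0.706 − (-0.078) = 0.784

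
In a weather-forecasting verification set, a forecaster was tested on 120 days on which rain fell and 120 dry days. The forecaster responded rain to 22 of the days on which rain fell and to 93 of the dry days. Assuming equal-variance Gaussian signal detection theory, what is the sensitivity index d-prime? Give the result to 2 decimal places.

H = 22/120 = 0.1833
FA = 93/120 = 0.7750
z(H) = -0.9029
z(FA) = 0.7554
d' = z(H) − z(FA) = -0.9029 − 0.7554 = -1.6583

d-prime = -1.66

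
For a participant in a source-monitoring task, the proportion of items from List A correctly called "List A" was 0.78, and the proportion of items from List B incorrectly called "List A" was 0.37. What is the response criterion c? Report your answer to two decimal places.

Φ⁻¹(H) = Φ⁻¹(0.78) = 0.772
Φ⁻¹(FA) = Φ⁻¹(0.37) = -0.332
c = −½·[z(H) + z(FA)] = −0.5 × (0.772 + (-0.332)) = -0.220
c < 0: the participant has a liberal response bias.

c = -0.22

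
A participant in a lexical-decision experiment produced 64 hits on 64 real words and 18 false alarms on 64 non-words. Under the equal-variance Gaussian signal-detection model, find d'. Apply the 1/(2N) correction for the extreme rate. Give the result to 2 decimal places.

d' = 3.00

The hit rate is 64/64 = 1, so apply the 1/(2N) correction: H → 1 − 1/(2·64) = 0.99219.
z(H) = z(0.99219) = 2.418
z(FA) = z(0.28125) = -0.579
d' = 2.418 − (-0.579) = 2.997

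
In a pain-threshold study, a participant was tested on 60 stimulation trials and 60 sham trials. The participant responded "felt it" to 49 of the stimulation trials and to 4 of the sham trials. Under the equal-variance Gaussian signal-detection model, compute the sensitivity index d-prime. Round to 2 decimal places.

d-prime = 2.40

H = 49/60 = 0.8167
FA = 4/60 = 0.0667
z(0.8167) = 0.903, z(0.0667) = -1.501
d' = z(H) − z(FA) = 0.903 − (-1.501) = 2.404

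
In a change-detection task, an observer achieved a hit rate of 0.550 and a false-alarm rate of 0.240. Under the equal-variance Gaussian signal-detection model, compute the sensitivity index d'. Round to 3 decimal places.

Φ⁻¹(H) = Φ⁻¹(0.550) = 0.1257
Φ⁻¹(FA) = Φ⁻¹(0.240) = -0.7063
d' = z(H) − z(FA) = 0.1257 − (-0.7063) = 0.8320

d' = 0.832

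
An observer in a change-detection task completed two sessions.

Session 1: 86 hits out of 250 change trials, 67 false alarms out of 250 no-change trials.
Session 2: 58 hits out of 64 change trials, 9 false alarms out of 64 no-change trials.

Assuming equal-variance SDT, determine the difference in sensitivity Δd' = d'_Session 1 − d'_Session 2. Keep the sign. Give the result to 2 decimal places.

Δd' = -2.18

Session 1: z(0.3440) = -0.402, z(0.2680) = -0.619, d' = 0.217
Session 2: z(0.9062) = 1.318, z(0.1406) = -1.078, d' = 2.396
Δd' = d'_Session 1 − d'_Session 2 = 0.217 − 2.396 = -2.179
Session 2 has the higher sensitivity.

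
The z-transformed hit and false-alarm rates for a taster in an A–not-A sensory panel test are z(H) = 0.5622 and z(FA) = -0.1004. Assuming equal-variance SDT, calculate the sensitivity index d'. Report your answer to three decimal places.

d' = 0.663

d' = z(H) − z(FA) = 0.5622 − (-0.1004) = 0.6626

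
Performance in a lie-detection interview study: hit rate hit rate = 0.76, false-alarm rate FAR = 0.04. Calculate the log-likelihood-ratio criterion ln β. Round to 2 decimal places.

z(H) = 0.706
z(FA) = -1.751
ln β = −½·[z(H)² − z(FA)²] = −0.5 × (0.498 − 3.066) = 1.284

ln β = 1.28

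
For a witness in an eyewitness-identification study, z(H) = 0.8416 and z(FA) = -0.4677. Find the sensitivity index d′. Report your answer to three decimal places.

d′ = 1.309

d' = z(H) − z(FA) = 0.8416 − (-0.4677) = 1.3093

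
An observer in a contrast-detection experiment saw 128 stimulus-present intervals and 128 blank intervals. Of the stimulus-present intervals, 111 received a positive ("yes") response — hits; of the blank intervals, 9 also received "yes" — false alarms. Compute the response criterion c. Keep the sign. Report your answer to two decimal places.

c = 0.18

H = 111/128 = 0.8672
FA = 9/128 = 0.0703
z(H) = z(0.8672) = 1.113
z(FA) = z(0.0703) = -1.474
c = −½·[z(H) + z(FA)] = −0.5 × (1.113 + (-1.474)) = 0.1805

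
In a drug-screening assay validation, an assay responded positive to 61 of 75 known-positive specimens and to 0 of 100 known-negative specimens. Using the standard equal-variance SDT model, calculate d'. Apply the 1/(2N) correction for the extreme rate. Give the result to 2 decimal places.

d' = 3.47

The false-alarm rate is 0/100 = 0, so apply the 1/(2N) correction: FA → 1/(2·100) = 0.00500.
z(H) = z(0.81333) = 0.890
z(FA) = z(0.00500) = -2.576
d' = 0.890 − (-2.576) = 3.466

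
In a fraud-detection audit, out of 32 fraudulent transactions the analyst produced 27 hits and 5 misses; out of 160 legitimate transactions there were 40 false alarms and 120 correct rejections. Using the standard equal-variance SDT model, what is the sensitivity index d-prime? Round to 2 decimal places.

d-prime = 1.68

H = 27/32 = 0.8438
FA = 40/160 = 0.2500
Φ⁻¹(H) = Φ⁻¹(0.8438) = 1.0102
Φ⁻¹(FA) = Φ⁻¹(0.2500) = -0.6745
d' = z(H) − z(FA) = 1.0102 − (-0.6745) = 1.6847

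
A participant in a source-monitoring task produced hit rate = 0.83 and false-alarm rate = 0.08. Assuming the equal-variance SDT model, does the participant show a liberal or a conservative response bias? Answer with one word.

z(H) = 0.954, z(FA) = -1.405
c = −½·(z(H) + z(FA)) = 0.2255
c > 0 → conservative criterion (biased toward responding “no”).

conservative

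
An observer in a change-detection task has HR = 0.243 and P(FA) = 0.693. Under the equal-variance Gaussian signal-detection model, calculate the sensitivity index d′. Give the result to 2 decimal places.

d′ = -1.20

z(H) = z(0.243) = -0.697
z(FA) = z(0.693) = 0.504
d' = z(H) − z(FA) = -0.697 − 0.504 = -1.201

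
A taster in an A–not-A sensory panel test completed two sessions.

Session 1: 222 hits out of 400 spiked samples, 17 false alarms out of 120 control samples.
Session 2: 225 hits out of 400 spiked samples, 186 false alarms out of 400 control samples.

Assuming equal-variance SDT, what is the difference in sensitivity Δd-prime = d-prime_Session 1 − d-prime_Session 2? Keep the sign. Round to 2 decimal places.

Δd-prime = 0.97

Session 1: z(0.5550) = 0.138, z(0.1417) = -1.073, d' = 1.211
Session 2: z(0.5625) = 0.157, z(0.4650) = -0.088, d' = 0.245
Δd' = d'_Session 1 − d'_Session 2 = 1.211 − 0.245 = 0.966
Session 1 has the higher sensitivity.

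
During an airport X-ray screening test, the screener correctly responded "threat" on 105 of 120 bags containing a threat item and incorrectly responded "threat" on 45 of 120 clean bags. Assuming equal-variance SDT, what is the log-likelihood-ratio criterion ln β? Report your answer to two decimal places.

H = 105/120 = 0.8750
FA = 45/120 = 0.3750
z(H) = z(0.8750) = 1.150
z(FA) = z(0.3750) = -0.319
ln β = −½·[z(H)² − z(FA)²] = −0.5 × (1.323 − 0.102) = -0.6105

ln β = -0.61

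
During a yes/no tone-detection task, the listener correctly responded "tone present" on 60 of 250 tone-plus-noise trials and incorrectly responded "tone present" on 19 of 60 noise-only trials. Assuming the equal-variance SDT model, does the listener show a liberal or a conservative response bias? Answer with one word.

z(H) = -0.706, z(FA) = -0.477
c = −½·(z(H) + z(FA)) = 0.5915
c > 0 → conservative criterion (biased toward responding “no”).

conservative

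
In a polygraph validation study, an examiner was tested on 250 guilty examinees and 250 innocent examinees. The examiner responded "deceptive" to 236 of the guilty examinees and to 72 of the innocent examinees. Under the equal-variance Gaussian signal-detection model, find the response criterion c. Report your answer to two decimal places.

H = 236/250 = 0.9440
FA = 72/250 = 0.2880
Φ⁻¹(H) = Φ⁻¹(0.9440) = 1.589
Φ⁻¹(FA) = Φ⁻¹(0.2880) = -0.559
c = −½·[z(H) + z(FA)] = −0.5 × (1.589 + (-0.559)) = -0.515

c = -0.52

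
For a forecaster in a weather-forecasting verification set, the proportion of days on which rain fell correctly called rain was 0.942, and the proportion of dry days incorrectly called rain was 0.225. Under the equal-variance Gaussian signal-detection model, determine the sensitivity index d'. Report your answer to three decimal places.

d' = 2.327

z(H) = z(0.942) = 1.5718
z(FA) = z(0.225) = -0.7554
d' = z(H) − z(FA) = 1.5718 − (-0.7554) = 2.3272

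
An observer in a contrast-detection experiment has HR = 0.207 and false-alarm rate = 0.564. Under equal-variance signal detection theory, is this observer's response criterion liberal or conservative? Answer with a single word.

z(H) = -0.817, z(FA) = 0.161
c = −½·(z(H) + z(FA)) = 0.328
c > 0 → conservative criterion (biased toward responding “no”).

conservative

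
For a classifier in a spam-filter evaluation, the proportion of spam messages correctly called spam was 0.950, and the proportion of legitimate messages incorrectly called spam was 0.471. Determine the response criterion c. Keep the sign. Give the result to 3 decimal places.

Φ⁻¹(H) = Φ⁻¹(0.950) = 1.6449
Φ⁻¹(FA) = Φ⁻¹(0.471) = -0.0728
c = −½·[z(H) + z(FA)] = −0.5 × (1.6449 + (-0.0728)) = -0.78605
c < 0: the classifier has a liberal response bias.

c = -0.786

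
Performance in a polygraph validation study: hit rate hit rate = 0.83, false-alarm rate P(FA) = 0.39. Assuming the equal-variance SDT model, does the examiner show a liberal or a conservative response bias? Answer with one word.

z(H) = 0.954, z(FA) = -0.279
c = −½·(z(H) + z(FA)) = -0.3375
c < 0 → liberal criterion (biased toward responding “yes”).

liberal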